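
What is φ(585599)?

435456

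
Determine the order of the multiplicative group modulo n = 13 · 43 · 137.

68544

φ(76583) = 76583 · (1 − 1/13) · (1 − 1/43) · (1 − 1/137)
       = 76583 · 68544/76583 = 68544.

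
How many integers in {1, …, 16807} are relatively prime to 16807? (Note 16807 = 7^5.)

φ(7^5) = 7^5 − 7^4 = 16807 − 2401 = 14406.

14406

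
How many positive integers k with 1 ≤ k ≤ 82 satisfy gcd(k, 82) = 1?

40

First factor: 82 = 2 · 41.
φ(2) = 2 − 1 = 1.
φ(41) = 41 − 1 = 40.
Since φ is multiplicative, φ(82) = 1 · 40 = 40.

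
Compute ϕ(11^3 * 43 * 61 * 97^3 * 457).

φ(1456155479953493) = 1456155479953493 · (1 − 1/11) · (1 − 1/43) · (1 − 1/61) · (1 − 1/97) · (1 − 1/457)
       = 1456155479953493 · 1103155200/1279024637 = 1255930060492800.

1255930060492800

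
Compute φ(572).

240

First factor: 572 = 2^2 × 11 × 13.
φ(572) = 572 · (1 − 1/2) · (1 − 1/11) · (1 − 1/13)
       = 572 · 120/286 = 240.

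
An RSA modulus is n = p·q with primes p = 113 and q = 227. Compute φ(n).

25312

φ(25651) = 25651 · (1 − 1/113) · (1 − 1/227)
       = 25651 · 25312/25651 = 25312.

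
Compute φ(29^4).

φ(707281) = 707281 · (1 − 1/29)
       = 707281 · 28/29 = 682892.

682892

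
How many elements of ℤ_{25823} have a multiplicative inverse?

Factor 25823: 25823 = 7**2 * 17 * 31.
φ(25823) = 25823 · (1 − 1/7) · (1 − 1/17) · (1 − 1/31)
       = 25823 · 2880/3689 = 20160.

20160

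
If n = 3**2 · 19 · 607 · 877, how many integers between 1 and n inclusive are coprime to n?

57332448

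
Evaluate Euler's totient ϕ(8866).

Prime factorization: 8866 = 2 · 11 · 13 · 31.
φ(2) = 2 − 1 = 1.
φ(11) = 11 − 1 = 10.
φ(13) = 13 − 1 = 12.
φ(31) = 31 − 1 = 30.
φ(8866) = 1 × 10 × 12 × 30 = 3600.

3600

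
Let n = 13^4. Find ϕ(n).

26364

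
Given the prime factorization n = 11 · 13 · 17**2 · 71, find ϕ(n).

φ(11) = 11 − 1 = 10.
φ(13) = 13 − 1 = 12.
φ(17^2) = 17^1·(17−1) = 17·16 = 272.
φ(71) = 71 − 1 = 70.
φ(2934217) = 10 × 12 × 272 × 70 = 2284800.

2284800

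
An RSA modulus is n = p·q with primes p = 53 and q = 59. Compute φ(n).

φ(3127) = 3127 · (1 − 1/53) · (1 − 1/59)
       = 3127 · 3016/3127 = 3016.

3016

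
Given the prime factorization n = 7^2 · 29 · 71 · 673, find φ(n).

55319040

φ(67899643) = 67899643 · (1 − 1/7) · (1 − 1/29) · (1 − 1/71) · (1 − 1/673)
       = 67899643 · 7902720/9699949 = 55319040.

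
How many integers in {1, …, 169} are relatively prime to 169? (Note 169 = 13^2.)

156

φ(13^2) = 13^2 − 13^1 = 169 − 13 = 156.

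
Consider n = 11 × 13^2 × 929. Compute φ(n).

φ(11) = 11 − 1 = 10.
φ(13^2) = 13^2 − 13^1 = 169 − 13 = 156.
φ(929) = 929 − 1 = 928.
Since φ is multiplicative, φ(1727011) = 10 · 156 · 928 = 1447680.

1447680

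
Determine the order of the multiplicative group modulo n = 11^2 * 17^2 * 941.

28124800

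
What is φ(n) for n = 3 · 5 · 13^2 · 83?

102336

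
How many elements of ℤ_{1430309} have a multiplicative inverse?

1270080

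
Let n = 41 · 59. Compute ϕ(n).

2320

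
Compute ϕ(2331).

1296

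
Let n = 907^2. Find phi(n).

821742

φ(907^2) = 907^2 − 907^1 = 822649 − 907 = 821742.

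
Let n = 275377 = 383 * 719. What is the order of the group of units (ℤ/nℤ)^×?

274276

φ(275377) = 275377 · (1 − 1/383) · (1 − 1/719)
       = 275377 · 274276/275377 = 274276.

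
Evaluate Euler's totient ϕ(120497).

102960

Prime factorization: 120497 = 13^2 * 23 * 31.
φ(13^2) = 13^1·(13−1) = 13·12 = 156.
φ(23) = 23 − 1 = 22.
φ(31) = 31 − 1 = 30.
Multiply: 156 · 22 · 30 = 102960.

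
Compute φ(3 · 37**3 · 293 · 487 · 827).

11554073145216

φ(3) = 3 − 1 = 2.
φ(37^3) = 37^3 − 37^2 = 50653 − 1369 = 49284.
φ(293) = 293 − 1 = 292.
φ(487) = 487 − 1 = 486.
φ(827) = 827 − 1 = 826.
Since φ is multiplicative, φ(17931991240263) = 2 · 49284 · 292 · 486 · 826 = 11554073145216.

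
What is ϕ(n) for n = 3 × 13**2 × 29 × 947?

φ(13923741) = 13923741 · (1 − 1/3) · (1 − 1/13) · (1 − 1/29) · (1 − 1/947)
       = 13923741 · 635712/1071057 = 8264256.

8264256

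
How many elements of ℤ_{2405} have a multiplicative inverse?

1728

First factor: 2405 = 5 * 13 * 37.
φ(5) = 5 − 1 = 4.
φ(13) = 13 − 1 = 12.
φ(37) = 37 − 1 = 36.
φ(2405) = 4 × 12 × 36 = 1728.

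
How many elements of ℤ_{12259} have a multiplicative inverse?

10560

Prime factorization: 12259 = 13 · 23 · 41.
φ(13) = 13 − 1 = 12.
φ(23) = 23 − 1 = 22.
φ(41) = 41 − 1 = 40.
Multiply: 12 · 22 · 40 = 10560.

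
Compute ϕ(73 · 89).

6336

φ(6497) = 6497 · (1 − 1/73) · (1 − 1/89)
       = 6497 · 6336/6497 = 6336.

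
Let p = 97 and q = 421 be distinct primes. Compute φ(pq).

φ(pq) = (p−1)(q−1) = 96 · 420 = 40320.

40320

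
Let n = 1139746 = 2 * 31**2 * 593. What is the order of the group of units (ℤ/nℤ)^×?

550560

φ(2) = 2 − 1 = 1.
φ(31^2) = 31^2 − 31^1 = 961 − 31 = 930.
φ(593) = 593 − 1 = 592.
Since φ is multiplicative, φ(1139746) = 1 · 930 · 592 = 550560.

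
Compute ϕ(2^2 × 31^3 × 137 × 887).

φ(14480690116) = 14480690116 · (1 − 1/2) · (1 − 1/31) · (1 − 1/137) · (1 − 1/887)
       = 14480690116 · 3614880/7534178 = 6947799360.

6947799360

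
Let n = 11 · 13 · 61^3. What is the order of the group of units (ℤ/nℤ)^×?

φ(32458283) = 32458283 · (1 − 1/11) · (1 − 1/13) · (1 − 1/61)
       = 32458283 · 7200/8723 = 26791200.

26791200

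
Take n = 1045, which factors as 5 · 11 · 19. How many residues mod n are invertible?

φ(5) = 5 − 1 = 4.
φ(11) = 11 − 1 = 10.
φ(19) = 19 − 1 = 18.
Since φ is multiplicative, φ(1045) = 4 · 10 · 18 = 720.

720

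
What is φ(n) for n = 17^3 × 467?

φ(17^3) = 17^3 − 17^2 = 4913 − 289 = 4624.
φ(467) = 467 − 1 = 466.
φ(2294371) = 4624 × 466 = 2154784.

2154784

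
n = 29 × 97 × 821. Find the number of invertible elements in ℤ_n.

φ(2309473) = 2309473 · (1 − 1/29) · (1 − 1/97) · (1 − 1/821)
       = 2309473 · 2204160/2309473 = 2204160.

2204160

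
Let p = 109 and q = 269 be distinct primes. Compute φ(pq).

28944

For distinct primes, φ(pq) = (p−1)(q−1) = 108 × 268 = 28944.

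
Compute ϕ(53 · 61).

3120

φ(3233) = 3233 · (1 − 1/53) · (1 − 1/61)
       = 3233 · 3120/3233 = 3120.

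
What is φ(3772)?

Prime factorization: 3772 = 2**2 · 23 · 41.
φ(3772) = 3772 · (1 − 1/2) · (1 − 1/23) · (1 − 1/41)
       = 3772 · 880/1886 = 1760.

1760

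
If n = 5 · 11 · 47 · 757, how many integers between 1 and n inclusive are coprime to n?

1391040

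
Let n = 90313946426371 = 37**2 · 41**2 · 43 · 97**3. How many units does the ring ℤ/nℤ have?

82872809994240

φ(37^2) = 37^1·(37−1) = 37·36 = 1332.
φ(41^2) = 41^2 − 41^1 = 1681 − 41 = 1640.
φ(43) = 43 − 1 = 42.
φ(97^3) = 97^3 − 97^2 = 912673 − 9409 = 903264.
φ(90313946426371) = 1332 × 1640 × 42 × 903264 = 82872809994240.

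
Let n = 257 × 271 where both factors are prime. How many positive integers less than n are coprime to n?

69120

φ(257) = 257 − 1 = 256.
φ(271) = 271 − 1 = 270.
φ(69647) = 256 × 270 = 69120.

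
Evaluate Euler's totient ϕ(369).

Prime factorization: 369 = 3^2 · 41.
φ(369) = 369 · (1 − 1/3) · (1 − 1/41)
       = 369 · 80/123 = 240.

240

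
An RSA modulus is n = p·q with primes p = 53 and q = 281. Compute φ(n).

φ(14893) = 14893 · (1 − 1/53) · (1 − 1/281)
       = 14893 · 14560/14893 = 14560.

14560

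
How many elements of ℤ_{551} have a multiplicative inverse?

504

551 = 19 × 29.
φ(19) = 19 − 1 = 18.
φ(29) = 29 − 1 = 28.
φ(551) = 18 × 28 = 504.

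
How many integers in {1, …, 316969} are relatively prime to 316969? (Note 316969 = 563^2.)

316406

φ(316969) = 316969 · (1 − 1/563)
       = 316969 · 562/563 = 316406.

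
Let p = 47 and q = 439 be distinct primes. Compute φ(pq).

φ(47) = 47 − 1 = 46.
φ(439) = 439 − 1 = 438.
Multiply: 46 · 438 = 20148.

20148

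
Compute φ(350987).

Prime factorization: 350987 = 7^2 × 13 × 19 × 29.
φ(350987) = 350987 · (1 − 1/7) · (1 − 1/13) · (1 − 1/19) · (1 − 1/29)
       = 350987 · 36288/50141 = 254016.

254016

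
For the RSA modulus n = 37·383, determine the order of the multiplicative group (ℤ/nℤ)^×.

φ(n) = (p − 1)(q − 1) = (37−1)(383−1) = 36·382 = 13752.

13752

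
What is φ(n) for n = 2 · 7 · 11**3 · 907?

6577560

φ(2) = 2 − 1 = 1.
φ(7) = 7 − 1 = 6.
φ(11^3) = 11^2·(11−1) = 121·10 = 1210.
φ(907) = 907 − 1 = 906.
Multiply: 1 · 6 · 1210 · 906 = 6577560.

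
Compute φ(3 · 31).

60

φ(3) = 3 − 1 = 2.
φ(31) = 31 − 1 = 30.
φ(93) = 2 × 30 = 60.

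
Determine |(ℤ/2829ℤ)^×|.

1760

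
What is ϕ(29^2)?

φ(29^2) = 29^1·(29−1) = 29·28 = 812.

812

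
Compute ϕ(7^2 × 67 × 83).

φ(272489) = 272489 · (1 − 1/7) · (1 − 1/67) · (1 − 1/83)
       = 272489 · 32472/38927 = 227304.

227304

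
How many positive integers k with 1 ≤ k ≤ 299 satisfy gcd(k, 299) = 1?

264

Prime factorization: 299 = 13 · 23.
φ(13) = 13 − 1 = 12.
φ(23) = 23 − 1 = 22.
Since φ is multiplicative, φ(299) = 12 · 22 = 264.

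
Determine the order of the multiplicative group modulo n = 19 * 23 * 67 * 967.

φ(28312793) = 28312793 · (1 − 1/19) · (1 − 1/23) · (1 − 1/67) · (1 − 1/967)
       = 28312793 · 25247376/28312793 = 25247376.

25247376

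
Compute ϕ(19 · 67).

φ(1273) = 1273 · (1 − 1/19) · (1 − 1/67)
       = 1273 · 1188/1273 = 1188.

1188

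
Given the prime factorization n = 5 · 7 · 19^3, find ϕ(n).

155952

φ(5) = 5 − 1 = 4.
φ(7) = 7 − 1 = 6.
φ(19^3) = 19^2·(19−1) = 361·18 = 6498.
Multiply: 4 · 6 · 6498 = 155952.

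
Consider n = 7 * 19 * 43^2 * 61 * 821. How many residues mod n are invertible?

9596361600

φ(7) = 7 − 1 = 6.
φ(19) = 19 − 1 = 18.
φ(43^2) = 43^1·(43−1) = 43·42 = 1806.
φ(61) = 61 − 1 = 60.
φ(821) = 821 − 1 = 820.
Multiply: 6 · 18 · 1806 · 60 · 820 = 9596361600.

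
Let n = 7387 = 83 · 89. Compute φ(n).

φ(83) = 83 − 1 = 82.
φ(89) = 89 − 1 = 88.
Multiply: 82 · 88 = 7216.

7216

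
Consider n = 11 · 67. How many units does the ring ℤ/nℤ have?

660

φ(11) = 11 − 1 = 10.
φ(67) = 67 − 1 = 66.
φ(737) = 10 × 66 = 660.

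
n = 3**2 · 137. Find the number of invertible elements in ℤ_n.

816

φ(1233) = 1233 · (1 − 1/3) · (1 − 1/137)
       = 1233 · 272/411 = 816.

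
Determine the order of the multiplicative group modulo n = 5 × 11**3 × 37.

174240

φ(246235) = 246235 · (1 − 1/5) · (1 − 1/11) · (1 − 1/37)
       = 246235 · 1440/2035 = 174240.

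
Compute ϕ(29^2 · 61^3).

181287120

φ(29^2) = 29^2 − 29^1 = 841 − 29 = 812.
φ(61^3) = 61^2·(61−1) = 3721·60 = 223260.
Since φ is multiplicative, φ(190891021) = 812 · 223260 = 181287120.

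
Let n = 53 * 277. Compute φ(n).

φ(14681) = 14681 · (1 − 1/53) · (1 − 1/277)
       = 14681 · 14352/14681 = 14352.

14352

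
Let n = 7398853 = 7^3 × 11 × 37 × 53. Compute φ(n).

5503680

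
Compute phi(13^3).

2028

φ(13^3) = 13^3 − 13^2 = 2197 − 169 = 2028.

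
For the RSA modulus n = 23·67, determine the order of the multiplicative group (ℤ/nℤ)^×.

For distinct primes, φ(pq) = (p−1)(q−1) = 22 × 66 = 1452.

1452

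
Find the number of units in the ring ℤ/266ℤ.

108

Factor 266: 266 = 2 · 7 · 19.
φ(266) = 266 · (1 − 1/2) · (1 − 1/7) · (1 − 1/19)
       = 266 · 108/266 = 108.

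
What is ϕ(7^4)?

φ(2401) = 2401 · (1 − 1/7)
       = 2401 · 6/7 = 2058.

2058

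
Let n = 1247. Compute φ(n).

1176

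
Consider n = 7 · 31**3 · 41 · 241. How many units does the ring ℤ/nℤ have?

1660608000

φ(7) = 7 − 1 = 6.
φ(31^3) = 31^3 − 31^2 = 29791 − 961 = 28830.
φ(41) = 41 − 1 = 40.
φ(241) = 241 − 1 = 240.
Multiply: 6 · 28830 · 40 · 240 = 1660608000.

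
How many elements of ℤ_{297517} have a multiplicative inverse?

241920

Factor 297517: 297517 = 11 · 17 · 37 · 43.
φ(297517) = 297517 · (1 − 1/11) · (1 − 1/17) · (1 − 1/37) · (1 − 1/43)
       = 297517 · 241920/297517 = 241920.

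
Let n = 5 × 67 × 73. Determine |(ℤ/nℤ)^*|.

φ(5) = 5 − 1 = 4.
φ(67) = 67 − 1 = 66.
φ(73) = 73 − 1 = 72.
Multiply: 4 · 66 · 72 = 19008.

19008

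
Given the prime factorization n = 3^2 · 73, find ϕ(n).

432

φ(657) = 657 · (1 − 1/3) · (1 − 1/73)
       = 657 · 144/219 = 432.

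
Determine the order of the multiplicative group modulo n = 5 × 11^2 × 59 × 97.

φ(5) = 5 − 1 = 4.
φ(11^2) = 11^1·(11−1) = 11·10 = 110.
φ(59) = 59 − 1 = 58.
φ(97) = 97 − 1 = 96.
Since φ is multiplicative, φ(3462415) = 4 · 110 · 58 · 96 = 2449920.

2449920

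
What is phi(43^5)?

143589642

φ(43^5) = 43^5 − 43^4 = 147008443 − 3418801 = 143589642.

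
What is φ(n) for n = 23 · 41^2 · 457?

16452480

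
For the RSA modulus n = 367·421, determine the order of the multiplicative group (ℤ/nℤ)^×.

φ(367) = 367 − 1 = 366.
φ(421) = 421 − 1 = 420.
Since φ is multiplicative, φ(154507) = 366 · 420 = 153720.

153720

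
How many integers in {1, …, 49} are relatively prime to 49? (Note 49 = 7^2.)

42

φ(7^2) = 7^1·(7−1) = 7·6 = 42.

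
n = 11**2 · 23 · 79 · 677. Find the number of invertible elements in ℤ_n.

127601760

φ(11^2) = 11^2 − 11^1 = 121 − 11 = 110.
φ(23) = 23 − 1 = 22.
φ(79) = 79 − 1 = 78.
φ(677) = 677 − 1 = 676.
Since φ is multiplicative, φ(148843189) = 110 · 22 · 78 · 676 = 127601760.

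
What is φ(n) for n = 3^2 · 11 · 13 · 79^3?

350494560

φ(3^2) = 3^1·(3−1) = 3·2 = 6.
φ(11) = 11 − 1 = 10.
φ(13) = 13 − 1 = 12.
φ(79^3) = 79^2·(79−1) = 6241·78 = 486798.
Multiply: 6 · 10 · 12 · 486798 = 350494560.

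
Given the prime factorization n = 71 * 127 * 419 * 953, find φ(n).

3509795520

φ(3600551219) = 3600551219 · (1 − 1/71) · (1 − 1/127) · (1 − 1/419) · (1 − 1/953)
       = 3600551219 · 3509795520/3600551219 = 3509795520.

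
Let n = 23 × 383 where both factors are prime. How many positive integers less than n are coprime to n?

8404

φ(8809) = 8809 · (1 − 1/23) · (1 − 1/383)
       = 8809 · 8404/8809 = 8404.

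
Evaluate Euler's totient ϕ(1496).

1496 = 2^3 * 11 * 17.
φ(1496) = 1496 · (1 − 1/2) · (1 − 1/11) · (1 − 1/17)
       = 1496 · 160/374 = 640.

640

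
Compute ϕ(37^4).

1823508

φ(1874161) = 1874161 · (1 − 1/37)
       = 1874161 · 36/37 = 1823508.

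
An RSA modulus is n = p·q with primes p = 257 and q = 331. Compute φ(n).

For distinct primes, φ(pq) = (p−1)(q−1) = 256 × 330 = 84480.

84480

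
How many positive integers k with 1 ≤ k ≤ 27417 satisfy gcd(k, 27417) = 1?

27417 = 3 · 13 · 19 · 37.
φ(27417) = 27417 · (1 − 1/3) · (1 − 1/13) · (1 − 1/19) · (1 − 1/37)
       = 27417 · 15552/27417 = 15552.

15552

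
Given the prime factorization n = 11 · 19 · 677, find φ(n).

φ(11) = 11 − 1 = 10.
φ(19) = 19 − 1 = 18.
φ(677) = 677 − 1 = 676.
Since φ is multiplicative, φ(141493) = 10 · 18 · 676 = 121680.

121680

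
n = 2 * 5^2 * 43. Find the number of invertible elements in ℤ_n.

840

φ(2150) = 2150 · (1 − 1/2) · (1 − 1/5) · (1 − 1/43)
       = 2150 · 168/430 = 840.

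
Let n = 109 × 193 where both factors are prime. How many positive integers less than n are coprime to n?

20736

φ(n) = (p − 1)(q − 1) = (109−1)(193−1) = 108·192 = 20736.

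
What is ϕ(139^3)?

2666298

φ(2685619) = 2685619 · (1 − 1/139)
       = 2685619 · 138/139 = 2666298.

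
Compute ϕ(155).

Prime factorization: 155 = 5 · 31.
φ(155) = 155 · (1 − 1/5) · (1 − 1/31)
       = 155 · 120/155 = 120.

120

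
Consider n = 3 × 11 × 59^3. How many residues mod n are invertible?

φ(6777507) = 6777507 · (1 − 1/3) · (1 − 1/11) · (1 − 1/59)
       = 6777507 · 1160/1947 = 4037960.

4037960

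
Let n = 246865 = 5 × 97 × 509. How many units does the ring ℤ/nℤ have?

φ(5) = 5 − 1 = 4.
φ(97) = 97 − 1 = 96.
φ(509) = 509 − 1 = 508.
Multiply: 4 · 96 · 508 = 195072.

195072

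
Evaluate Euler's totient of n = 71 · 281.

19600

φ(19951) = 19951 · (1 − 1/71) · (1 − 1/281)
       = 19951 · 19600/19951 = 19600.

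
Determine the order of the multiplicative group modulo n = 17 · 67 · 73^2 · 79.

432926208

φ(17) = 17 − 1 = 16.
φ(67) = 67 − 1 = 66.
φ(73^2) = 73^1·(73−1) = 73·72 = 5256.
φ(79) = 79 − 1 = 78.
φ(479508749) = 16 × 66 × 5256 × 78 = 432926208.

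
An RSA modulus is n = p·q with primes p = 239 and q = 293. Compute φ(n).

φ(pq) = (p−1)(q−1) = 238 · 292 = 69496.

69496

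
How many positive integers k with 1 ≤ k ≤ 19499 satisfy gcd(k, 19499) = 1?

17280

First factor: 19499 = 17 × 31 × 37.
φ(19499) = 19499 · (1 − 1/17) · (1 − 1/31) · (1 − 1/37)
       = 19499 · 17280/19499 = 17280.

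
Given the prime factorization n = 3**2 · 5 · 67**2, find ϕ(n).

φ(3^2) = 3^1·(3−1) = 3·2 = 6.
φ(5) = 5 − 1 = 4.
φ(67^2) = 67^2 − 67^1 = 4489 − 67 = 4422.
Since φ is multiplicative, φ(202005) = 6 · 4 · 4422 = 106128.

106128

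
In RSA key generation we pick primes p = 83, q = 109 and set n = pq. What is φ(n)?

8856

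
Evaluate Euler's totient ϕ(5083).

4224

Factor 5083: 5083 = 13 * 17 * 23.
φ(5083) = 5083 · (1 − 1/13) · (1 − 1/17) · (1 − 1/23)
       = 5083 · 4224/5083 = 4224.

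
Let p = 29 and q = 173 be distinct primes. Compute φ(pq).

4816

φ(n) = (p − 1)(q − 1) = (29−1)(173−1) = 28·172 = 4816.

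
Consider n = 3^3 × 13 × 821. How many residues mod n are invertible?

φ(288171) = 288171 · (1 − 1/3) · (1 − 1/13) · (1 − 1/821)
       = 288171 · 19680/32019 = 177120.

177120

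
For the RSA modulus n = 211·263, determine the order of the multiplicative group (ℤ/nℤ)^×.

φ(pq) = (p−1)(q−1) = 210 · 262 = 55020.

55020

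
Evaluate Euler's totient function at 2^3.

4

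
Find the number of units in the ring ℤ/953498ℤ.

Prime factorization: 953498 = 2 * 7 * 13**3 * 31.
φ(2) = 2 − 1 = 1.
φ(7) = 7 − 1 = 6.
φ(13^3) = 13^2·(13−1) = 169·12 = 2028.
φ(31) = 31 − 1 = 30.
Since φ is multiplicative, φ(953498) = 1 · 6 · 2028 · 30 = 365040.

365040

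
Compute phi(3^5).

162

φ(3^5) = 3^5 − 3^4 = 243 − 81 = 162.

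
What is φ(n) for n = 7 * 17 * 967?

92736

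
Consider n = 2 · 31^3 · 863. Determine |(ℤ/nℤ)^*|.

φ(2) = 2 − 1 = 1.
φ(31^3) = 31^2·(31−1) = 961·30 = 28830.
φ(863) = 863 − 1 = 862.
φ(51419266) = 1 × 28830 × 862 = 24851460.

24851460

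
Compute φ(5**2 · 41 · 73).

φ(74825) = 74825 · (1 − 1/5) · (1 − 1/41) · (1 − 1/73)
       = 74825 · 11520/14965 = 57600.

57600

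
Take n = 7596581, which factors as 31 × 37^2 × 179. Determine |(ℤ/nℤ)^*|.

7112880

φ(31) = 31 − 1 = 30.
φ(37^2) = 37^2 − 37^1 = 1369 − 37 = 1332.
φ(179) = 179 − 1 = 178.
Since φ is multiplicative, φ(7596581) = 30 · 1332 · 178 = 7112880.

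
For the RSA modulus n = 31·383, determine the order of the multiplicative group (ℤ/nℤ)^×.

φ(31) = 31 − 1 = 30.
φ(383) = 383 − 1 = 382.
Since φ is multiplicative, φ(11873) = 30 · 382 = 11460.

11460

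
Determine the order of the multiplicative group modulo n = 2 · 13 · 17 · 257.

49152

φ(2) = 2 − 1 = 1.
φ(13) = 13 − 1 = 12.
φ(17) = 17 − 1 = 16.
φ(257) = 257 − 1 = 256.
Multiply: 1 · 12 · 16 · 256 = 49152.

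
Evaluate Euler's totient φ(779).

Factor 779: 779 = 19 · 41.
φ(779) = 779 · (1 − 1/19) · (1 − 1/41)
       = 779 · 720/779 = 720.

720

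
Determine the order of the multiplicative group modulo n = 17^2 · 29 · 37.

274176

φ(17^2) = 17^2 − 17^1 = 289 − 17 = 272.
φ(29) = 29 − 1 = 28.
φ(37) = 37 − 1 = 36.
Since φ is multiplicative, φ(310097) = 272 · 28 · 36 = 274176.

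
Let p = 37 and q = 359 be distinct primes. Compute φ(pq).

φ(pq) = (p−1)(q−1) = 36 · 358 = 12888.

12888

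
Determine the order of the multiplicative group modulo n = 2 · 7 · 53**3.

876408

φ(2) = 2 − 1 = 1.
φ(7) = 7 − 1 = 6.
φ(53^3) = 53^2·(53−1) = 2809·52 = 146068.
φ(2084278) = 1 × 6 × 146068 = 876408.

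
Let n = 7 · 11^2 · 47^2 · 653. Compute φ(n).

φ(7) = 7 − 1 = 6.
φ(11^2) = 11^1·(11−1) = 11·10 = 110.
φ(47^2) = 47^2 − 47^1 = 2209 − 47 = 2162.
φ(653) = 653 − 1 = 652.
Multiply: 6 · 110 · 2162 · 652 = 930351840.

930351840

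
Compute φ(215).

168

215 = 5 · 43.
φ(5) = 5 − 1 = 4.
φ(43) = 43 − 1 = 42.
Multiply: 4 · 42 = 168.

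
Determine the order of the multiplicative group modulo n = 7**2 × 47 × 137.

262752

φ(315511) = 315511 · (1 − 1/7) · (1 − 1/47) · (1 − 1/137)
       = 315511 · 37536/45073 = 262752.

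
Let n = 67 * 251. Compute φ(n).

φ(67) = 67 − 1 = 66.
φ(251) = 251 − 1 = 250.
Multiply: 66 · 250 = 16500.

16500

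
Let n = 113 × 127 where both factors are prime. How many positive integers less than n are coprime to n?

14112

φ(14351) = 14351 · (1 − 1/113) · (1 − 1/127)
       = 14351 · 14112/14351 = 14112.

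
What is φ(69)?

44

Prime factorization: 69 = 3 · 23.
φ(3) = 3 − 1 = 2.
φ(23) = 23 − 1 = 22.
Since φ is multiplicative, φ(69) = 2 · 22 = 44.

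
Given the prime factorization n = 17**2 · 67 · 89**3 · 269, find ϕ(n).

3353592726528

φ(17^2) = 17^1·(17−1) = 17·16 = 272.
φ(67) = 67 − 1 = 66.
φ(89^3) = 89^3 − 89^2 = 704969 − 7921 = 697048.
φ(269) = 269 − 1 = 268.
Since φ is multiplicative, φ(3671934666943) = 272 · 66 · 697048 · 268 = 3353592726528.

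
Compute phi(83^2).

φ(6889) = 6889 · (1 − 1/83)
       = 6889 · 82/83 = 6806.

6806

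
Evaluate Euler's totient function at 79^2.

φ(79^2) = 79^2 − 79^1 = 6241 − 79 = 6162.

6162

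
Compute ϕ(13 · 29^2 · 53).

506688

φ(13) = 13 − 1 = 12.
φ(29^2) = 29^2 − 29^1 = 841 − 29 = 812.
φ(53) = 53 − 1 = 52.
Multiply: 12 · 812 · 52 = 506688.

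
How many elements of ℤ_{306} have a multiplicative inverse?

96

First factor: 306 = 2 * 3^2 * 17.
φ(306) = 306 · (1 − 1/2) · (1 − 1/3) · (1 − 1/17)
       = 306 · 32/102 = 96.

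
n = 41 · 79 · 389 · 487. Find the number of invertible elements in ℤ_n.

φ(613605877) = 613605877 · (1 − 1/41) · (1 − 1/79) · (1 − 1/389) · (1 − 1/487)
       = 613605877 · 588332160/613605877 = 588332160.

588332160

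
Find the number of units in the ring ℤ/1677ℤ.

1008

First factor: 1677 = 3 × 13 × 43.
φ(3) = 3 − 1 = 2.
φ(13) = 13 − 1 = 12.
φ(43) = 43 − 1 = 42.
Multiply: 2 · 12 · 42 = 1008.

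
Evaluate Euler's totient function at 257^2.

65792

φ(66049) = 66049 · (1 − 1/257)
       = 66049 · 256/257 = 65792.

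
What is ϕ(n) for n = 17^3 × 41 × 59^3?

37343054080

φ(17^3) = 17^2·(17−1) = 289·16 = 4624.
φ(41) = 41 − 1 = 40.
φ(59^3) = 59^2·(59−1) = 3481·58 = 201898.
Since φ is multiplicative, φ(41370108107) = 4624 · 40 · 201898 = 37343054080.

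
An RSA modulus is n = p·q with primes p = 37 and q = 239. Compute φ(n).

φ(n) = (p − 1)(q − 1) = (37−1)(239−1) = 36·238 = 8568.

8568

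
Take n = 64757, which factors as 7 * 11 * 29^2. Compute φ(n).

48720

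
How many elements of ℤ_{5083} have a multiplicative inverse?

4224

5083 = 13 · 17 · 23.
φ(13) = 13 − 1 = 12.
φ(17) = 17 − 1 = 16.
φ(23) = 23 − 1 = 22.
Since φ is multiplicative, φ(5083) = 12 · 16 · 22 = 4224.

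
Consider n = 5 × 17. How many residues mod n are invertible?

64

φ(5) = 5 − 1 = 4.
φ(17) = 17 − 1 = 16.
φ(85) = 4 × 16 = 64.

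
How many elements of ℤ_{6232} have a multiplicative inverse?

2880

Factor 6232: 6232 = 2^3 · 19 · 41.
φ(6232) = 6232 · (1 − 1/2) · (1 − 1/19) · (1 − 1/41)
       = 6232 · 720/1558 = 2880.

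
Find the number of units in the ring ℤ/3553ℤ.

2880

Prime factorization: 3553 = 11 × 17 × 19.
φ(3553) = 3553 · (1 − 1/11) · (1 − 1/17) · (1 − 1/19)
       = 3553 · 2880/3553 = 2880.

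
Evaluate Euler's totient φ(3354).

1008

First factor: 3354 = 2 · 3 · 13 · 43.
φ(3354) = 3354 · (1 − 1/2) · (1 − 1/3) · (1 − 1/13) · (1 − 1/43)
       = 3354 · 1008/3354 = 1008.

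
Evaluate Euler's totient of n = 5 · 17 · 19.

φ(5) = 5 − 1 = 4.
φ(17) = 17 − 1 = 16.
φ(19) = 19 − 1 = 18.
Multiply: 4 · 16 · 18 = 1152.

1152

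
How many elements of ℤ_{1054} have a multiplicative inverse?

480

Prime factorization: 1054 = 2 · 17 · 31.
φ(1054) = 1054 · (1 − 1/2) · (1 − 1/17) · (1 − 1/31)
       = 1054 · 480/1054 = 480.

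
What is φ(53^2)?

2756

φ(2809) = 2809 · (1 − 1/53)
       = 2809 · 52/53 = 2756.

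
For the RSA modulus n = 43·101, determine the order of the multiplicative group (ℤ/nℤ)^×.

4200

φ(4343) = 4343 · (1 − 1/43) · (1 − 1/101)
       = 4343 · 4200/4343 = 4200.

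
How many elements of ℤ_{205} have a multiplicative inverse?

Factor 205: 205 = 5 · 41.
φ(5) = 5 − 1 = 4.
φ(41) = 41 − 1 = 40.
φ(205) = 4 × 40 = 160.

160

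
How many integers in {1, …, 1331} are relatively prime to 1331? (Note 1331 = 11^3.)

φ(1331) = 1331 · (1 − 1/11)
       = 1331 · 10/11 = 1210.

1210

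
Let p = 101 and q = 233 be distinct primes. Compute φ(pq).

For distinct primes, φ(pq) = (p−1)(q−1) = 100 × 232 = 23200.

23200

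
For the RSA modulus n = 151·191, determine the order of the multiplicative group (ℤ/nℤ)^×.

For distinct primes, φ(pq) = (p−1)(q−1) = 150 × 190 = 28500.

28500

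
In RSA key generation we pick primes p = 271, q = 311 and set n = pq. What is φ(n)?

83700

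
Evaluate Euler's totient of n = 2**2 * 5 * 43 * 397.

φ(341420) = 341420 · (1 − 1/2) · (1 − 1/5) · (1 − 1/43) · (1 − 1/397)
       = 341420 · 66528/170710 = 133056.

133056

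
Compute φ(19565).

19565 = 5 × 7 × 13 × 43.
φ(19565) = 19565 · (1 − 1/5) · (1 − 1/7) · (1 − 1/13) · (1 − 1/43)
       = 19565 · 12096/19565 = 12096.

12096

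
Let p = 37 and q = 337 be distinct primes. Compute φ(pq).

12096

φ(37) = 37 − 1 = 36.
φ(337) = 337 − 1 = 336.
φ(12469) = 36 × 336 = 12096.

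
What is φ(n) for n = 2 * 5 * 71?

280

φ(710) = 710 · (1 − 1/2) · (1 − 1/5) · (1 − 1/71)
       = 710 · 280/710 = 280.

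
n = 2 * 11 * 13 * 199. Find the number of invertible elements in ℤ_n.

23760

φ(56914) = 56914 · (1 − 1/2) · (1 − 1/11) · (1 − 1/13) · (1 − 1/199)
       = 56914 · 23760/56914 = 23760.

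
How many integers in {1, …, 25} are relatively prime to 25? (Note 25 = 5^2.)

20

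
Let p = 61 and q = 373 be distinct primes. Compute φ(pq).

φ(pq) = (p−1)(q−1) = 60 · 372 = 22320.

22320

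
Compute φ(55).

40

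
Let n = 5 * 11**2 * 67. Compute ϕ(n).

29040

φ(5) = 5 − 1 = 4.
φ(11^2) = 11^1·(11−1) = 11·10 = 110.
φ(67) = 67 − 1 = 66.
Since φ is multiplicative, φ(40535) = 4 · 110 · 66 = 29040.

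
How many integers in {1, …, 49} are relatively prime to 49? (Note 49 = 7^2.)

42

φ(49) = 49 · (1 − 1/7)
       = 49 · 6/7 = 42.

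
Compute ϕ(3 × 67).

132

φ(201) = 201 · (1 − 1/3) · (1 − 1/67)
       = 201 · 132/201 = 132.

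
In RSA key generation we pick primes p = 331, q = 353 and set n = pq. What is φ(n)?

φ(n) = (p − 1)(q − 1) = (331−1)(353−1) = 330·352 = 116160.

116160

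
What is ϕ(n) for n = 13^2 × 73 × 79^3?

5467715136

φ(13^2) = 13^1·(13−1) = 13·12 = 156.
φ(73) = 73 − 1 = 72.
φ(79^3) = 79^2·(79−1) = 6241·78 = 486798.
φ(6082622143) = 156 × 72 × 486798 = 5467715136.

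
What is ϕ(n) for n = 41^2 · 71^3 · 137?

78704124800

φ(82425829567) = 82425829567 · (1 − 1/41) · (1 − 1/71) · (1 − 1/137)
       = 82425829567 · 380800/398807 = 78704124800.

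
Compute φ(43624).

43624 = 2**3 · 7 · 19 · 41.
φ(2^3) = 2^3 − 2^2 = 8 − 4 = 4.
φ(7) = 7 − 1 = 6.
φ(19) = 19 − 1 = 18.
φ(41) = 41 − 1 = 40.
φ(43624) = 4 × 6 × 18 × 40 = 17280.

17280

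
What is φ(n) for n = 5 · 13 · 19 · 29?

φ(5) = 5 − 1 = 4.
φ(13) = 13 − 1 = 12.
φ(19) = 19 − 1 = 18.
φ(29) = 29 − 1 = 28.
φ(35815) = 4 × 12 × 18 × 28 = 24192.

24192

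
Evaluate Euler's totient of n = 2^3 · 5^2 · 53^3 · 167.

φ(4972491800) = 4972491800 · (1 − 1/2) · (1 − 1/5) · (1 − 1/53) · (1 − 1/167)
       = 4972491800 · 34528/88510 = 1939783040.

1939783040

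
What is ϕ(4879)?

3840

Prime factorization: 4879 = 7 × 17 × 41.
φ(4879) = 4879 · (1 − 1/7) · (1 − 1/17) · (1 − 1/41)
       = 4879 · 3840/4879 = 3840.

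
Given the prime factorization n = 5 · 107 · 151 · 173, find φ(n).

φ(13975805) = 13975805 · (1 − 1/5) · (1 − 1/107) · (1 − 1/151) · (1 − 1/173)
       = 13975805 · 10939200/13975805 = 10939200.

10939200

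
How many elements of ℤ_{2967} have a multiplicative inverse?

Prime factorization: 2967 = 3 · 23 · 43.
φ(2967) = 2967 · (1 − 1/3) · (1 − 1/23) · (1 − 1/43)
       = 2967 · 1848/2967 = 1848.

1848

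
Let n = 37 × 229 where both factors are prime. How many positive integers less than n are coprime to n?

φ(8473) = 8473 · (1 − 1/37) · (1 − 1/229)
       = 8473 · 8208/8473 = 8208.

8208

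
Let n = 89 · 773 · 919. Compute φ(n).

φ(63224443) = 63224443 · (1 − 1/89) · (1 − 1/773) · (1 − 1/919)
       = 63224443 · 62365248/63224443 = 62365248.

62365248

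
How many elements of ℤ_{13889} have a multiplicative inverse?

12096

Factor 13889: 13889 = 17 · 19 · 43.
φ(13889) = 13889 · (1 − 1/17) · (1 − 1/19) · (1 − 1/43)
       = 13889 · 12096/13889 = 12096.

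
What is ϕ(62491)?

Factor 62491: 62491 = 11 · 13 · 19 · 23.
φ(11) = 11 − 1 = 10.
φ(13) = 13 − 1 = 12.
φ(19) = 19 − 1 = 18.
φ(23) = 23 − 1 = 22.
Since φ is multiplicative, φ(62491) = 10 · 12 · 18 · 22 = 47520.

47520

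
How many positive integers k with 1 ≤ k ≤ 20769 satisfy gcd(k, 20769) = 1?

11088

Prime factorization: 20769 = 3 × 7 × 23 × 43.
φ(20769) = 20769 · (1 − 1/3) · (1 − 1/7) · (1 − 1/23) · (1 − 1/43)
       = 20769 · 11088/20769 = 11088.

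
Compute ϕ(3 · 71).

140

φ(3) = 3 − 1 = 2.
φ(71) = 71 − 1 = 70.
Multiply: 2 · 70 = 140.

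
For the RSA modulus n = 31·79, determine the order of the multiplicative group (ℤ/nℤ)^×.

φ(2449) = 2449 · (1 − 1/31) · (1 − 1/79)
       = 2449 · 2340/2449 = 2340.

2340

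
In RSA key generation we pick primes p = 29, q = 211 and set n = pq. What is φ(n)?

5880

φ(6119) = 6119 · (1 − 1/29) · (1 − 1/211)
       = 6119 · 5880/6119 = 5880.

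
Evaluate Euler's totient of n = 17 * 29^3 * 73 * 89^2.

φ(17) = 17 − 1 = 16.
φ(29^3) = 29^2·(29−1) = 841·28 = 23548.
φ(73) = 73 − 1 = 72.
φ(89^2) = 89^1·(89−1) = 89·88 = 7832.
Multiply: 16 · 23548 · 72 · 7832 = 212460982272.

212460982272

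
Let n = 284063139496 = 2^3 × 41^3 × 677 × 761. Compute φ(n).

φ(2^3) = 2^3 − 2^2 = 8 − 4 = 4.
φ(41^3) = 41^3 − 41^2 = 68921 − 1681 = 67240.
φ(677) = 677 − 1 = 676.
φ(761) = 761 − 1 = 760.
Since φ is multiplicative, φ(284063139496) = 4 · 67240 · 676 · 760 = 138180889600.

138180889600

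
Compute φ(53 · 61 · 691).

φ(53) = 53 − 1 = 52.
φ(61) = 61 − 1 = 60.
φ(691) = 691 − 1 = 690.
φ(2234003) = 52 × 60 × 690 = 2152800.

2152800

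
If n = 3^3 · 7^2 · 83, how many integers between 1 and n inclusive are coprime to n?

φ(3^3) = 3^3 − 3^2 = 27 − 9 = 18.
φ(7^2) = 7^1·(7−1) = 7·6 = 42.
φ(83) = 83 − 1 = 82.
Since φ is multiplicative, φ(109809) = 18 · 42 · 82 = 61992.

61992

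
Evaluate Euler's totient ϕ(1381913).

1168128

1381913 = 13**3 · 17 · 37.
φ(1381913) = 1381913 · (1 − 1/13) · (1 − 1/17) · (1 − 1/37)
       = 1381913 · 6912/8177 = 1168128.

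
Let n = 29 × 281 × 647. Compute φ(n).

φ(29) = 29 − 1 = 28.
φ(281) = 281 − 1 = 280.
φ(647) = 647 − 1 = 646.
Multiply: 28 · 280 · 646 = 5064640.

5064640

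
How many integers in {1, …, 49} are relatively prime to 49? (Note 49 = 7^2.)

42

φ(7^2) = 7^2 − 7^1 = 49 − 7 = 42.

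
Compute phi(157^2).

24492

φ(157^2) = 157^1·(157−1) = 157·156 = 24492.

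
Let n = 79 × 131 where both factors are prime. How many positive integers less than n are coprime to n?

φ(n) = (p − 1)(q − 1) = (79−1)(131−1) = 78·130 = 10140.

10140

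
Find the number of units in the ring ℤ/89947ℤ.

69120

Prime factorization: 89947 = 11 × 13 × 17 × 37.
φ(89947) = 89947 · (1 − 1/11) · (1 − 1/13) · (1 − 1/17) · (1 − 1/37)
       = 89947 · 69120/89947 = 69120.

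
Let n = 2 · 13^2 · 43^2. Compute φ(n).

φ(2) = 2 − 1 = 1.
φ(13^2) = 13^2 − 13^1 = 169 − 13 = 156.
φ(43^2) = 43^2 − 43^1 = 1849 − 43 = 1806.
φ(624962) = 1 × 156 × 1806 = 281736.

281736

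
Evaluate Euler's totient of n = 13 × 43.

φ(559) = 559 · (1 − 1/13) · (1 − 1/43)
       = 559 · 504/559 = 504.

504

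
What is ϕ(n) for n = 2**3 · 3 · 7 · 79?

3744

φ(2^3) = 2^3 − 2^2 = 8 − 4 = 4.
φ(3) = 3 − 1 = 2.
φ(7) = 7 − 1 = 6.
φ(79) = 79 − 1 = 78.
φ(13272) = 4 × 2 × 6 × 78 = 3744.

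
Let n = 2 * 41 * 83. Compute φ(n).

φ(6806) = 6806 · (1 − 1/2) · (1 − 1/41) · (1 − 1/83)
       = 6806 · 3280/6806 = 3280.

3280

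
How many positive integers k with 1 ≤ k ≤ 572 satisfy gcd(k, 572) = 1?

240

First factor: 572 = 2^2 * 11 * 13.
φ(572) = 572 · (1 − 1/2) · (1 − 1/11) · (1 − 1/13)
       = 572 · 120/286 = 240.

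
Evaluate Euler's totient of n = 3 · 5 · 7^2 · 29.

9408

φ(21315) = 21315 · (1 − 1/3) · (1 − 1/5) · (1 − 1/7) · (1 − 1/29)
       = 21315 · 1344/3045 = 9408.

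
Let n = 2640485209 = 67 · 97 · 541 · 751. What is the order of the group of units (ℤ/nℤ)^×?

φ(2640485209) = 2640485209 · (1 − 1/67) · (1 − 1/97) · (1 − 1/541) · (1 − 1/751)
       = 2640485209 · 2566080000/2640485209 = 2566080000.

2566080000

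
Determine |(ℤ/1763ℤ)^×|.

1680

Prime factorization: 1763 = 41 · 43.
φ(41) = 41 − 1 = 40.
φ(43) = 43 − 1 = 42.
Multiply: 40 · 42 = 1680.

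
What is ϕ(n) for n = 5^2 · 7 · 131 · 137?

2121600

φ(5^2) = 5^2 − 5^1 = 25 − 5 = 20.
φ(7) = 7 − 1 = 6.
φ(131) = 131 − 1 = 130.
φ(137) = 137 − 1 = 136.
Since φ is multiplicative, φ(3140725) = 20 · 6 · 130 · 136 = 2121600.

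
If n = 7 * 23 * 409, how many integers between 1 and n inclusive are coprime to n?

53856

φ(7) = 7 − 1 = 6.
φ(23) = 23 − 1 = 22.
φ(409) = 409 − 1 = 408.
Since φ is multiplicative, φ(65849) = 6 · 22 · 408 = 53856.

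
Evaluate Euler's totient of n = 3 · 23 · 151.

φ(3) = 3 − 1 = 2.
φ(23) = 23 − 1 = 22.
φ(151) = 151 − 1 = 150.
Since φ is multiplicative, φ(10419) = 2 · 22 · 150 = 6600.

6600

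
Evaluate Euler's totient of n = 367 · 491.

179340

φ(180197) = 180197 · (1 − 1/367) · (1 − 1/491)
       = 180197 · 179340/180197 = 179340.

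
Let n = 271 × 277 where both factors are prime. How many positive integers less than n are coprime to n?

74520

For distinct primes, φ(pq) = (p−1)(q−1) = 270 × 276 = 74520.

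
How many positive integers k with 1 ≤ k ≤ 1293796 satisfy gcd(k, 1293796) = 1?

Prime factorization: 1293796 = 2**2 · 7**3 · 23 · 41.
φ(1293796) = 1293796 · (1 − 1/2) · (1 − 1/7) · (1 − 1/23) · (1 − 1/41)
       = 1293796 · 5280/13202 = 517440.

517440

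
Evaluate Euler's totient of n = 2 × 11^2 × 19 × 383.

756360

φ(1761034) = 1761034 · (1 − 1/2) · (1 − 1/11) · (1 − 1/19) · (1 − 1/383)
       = 1761034 · 68760/160094 = 756360.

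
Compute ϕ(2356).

1080

Prime factorization: 2356 = 2^2 · 19 · 31.
φ(2^2) = 2^2 − 2^1 = 4 − 2 = 2.
φ(19) = 19 − 1 = 18.
φ(31) = 31 − 1 = 30.
φ(2356) = 2 × 18 × 30 = 1080.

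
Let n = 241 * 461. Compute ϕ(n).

φ(111101) = 111101 · (1 − 1/241) · (1 − 1/461)
       = 111101 · 110400/111101 = 110400.

110400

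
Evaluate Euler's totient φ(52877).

43560

Factor 52877: 52877 = 11^2 · 19 · 23.
φ(11^2) = 11^1·(11−1) = 11·10 = 110.
φ(19) = 19 − 1 = 18.
φ(23) = 23 − 1 = 22.
Since φ is multiplicative, φ(52877) = 110 · 18 · 22 = 43560.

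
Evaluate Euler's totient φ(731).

First factor: 731 = 17 · 43.
φ(731) = 731 · (1 − 1/17) · (1 − 1/43)
       = 731 · 672/731 = 672.

672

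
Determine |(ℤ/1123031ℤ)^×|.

First factor: 1123031 = 7^2 * 13 * 41 * 43.
φ(1123031) = 1123031 · (1 − 1/7) · (1 − 1/13) · (1 − 1/41) · (1 − 1/43)
       = 1123031 · 120960/160433 = 846720.

846720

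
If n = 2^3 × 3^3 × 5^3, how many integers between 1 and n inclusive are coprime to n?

7200

φ(27000) = 27000 · (1 − 1/2) · (1 − 1/3) · (1 − 1/5)
       = 27000 · 8/30 = 7200.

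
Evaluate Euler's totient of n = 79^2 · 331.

φ(79^2) = 79^1·(79−1) = 79·78 = 6162.
φ(331) = 331 − 1 = 330.
φ(2065771) = 6162 × 330 = 2033460.

2033460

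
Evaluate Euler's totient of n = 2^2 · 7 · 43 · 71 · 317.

11148480

φ(27098428) = 27098428 · (1 − 1/2) · (1 − 1/7) · (1 − 1/43) · (1 − 1/71) · (1 − 1/317)
       = 27098428 · 5574240/13549214 = 11148480.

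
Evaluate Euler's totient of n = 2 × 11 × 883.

8820

φ(2) = 2 − 1 = 1.
φ(11) = 11 − 1 = 10.
φ(883) = 883 − 1 = 882.
φ(19426) = 1 × 10 × 882 = 8820.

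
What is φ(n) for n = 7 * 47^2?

φ(7) = 7 − 1 = 6.
φ(47^2) = 47^2 − 47^1 = 2209 − 47 = 2162.
Multiply: 6 · 2162 = 12972.

12972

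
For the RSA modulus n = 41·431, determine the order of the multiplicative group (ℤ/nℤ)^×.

φ(n) = (p − 1)(q − 1) = (41−1)(431−1) = 40·430 = 17200.

17200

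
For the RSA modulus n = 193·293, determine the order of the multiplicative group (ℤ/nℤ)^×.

For distinct primes, φ(pq) = (p−1)(q−1) = 192 × 292 = 56064.

56064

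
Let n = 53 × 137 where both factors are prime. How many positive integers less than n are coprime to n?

φ(n) = (p − 1)(q − 1) = (53−1)(137−1) = 52·136 = 7072.

7072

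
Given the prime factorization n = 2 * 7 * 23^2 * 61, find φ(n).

182160

φ(2) = 2 − 1 = 1.
φ(7) = 7 − 1 = 6.
φ(23^2) = 23^2 − 23^1 = 529 − 23 = 506.
φ(61) = 61 − 1 = 60.
φ(451766) = 1 × 6 × 506 × 60 = 182160.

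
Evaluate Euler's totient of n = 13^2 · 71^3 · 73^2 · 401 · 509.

58792021876224000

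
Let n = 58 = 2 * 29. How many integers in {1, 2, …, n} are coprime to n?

φ(58) = 58 · (1 − 1/2) · (1 − 1/29)
       = 58 · 28/58 = 28.

28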